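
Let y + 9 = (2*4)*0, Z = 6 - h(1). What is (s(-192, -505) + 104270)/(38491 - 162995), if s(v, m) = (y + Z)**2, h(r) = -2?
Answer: -104271/124504 ≈ -0.83749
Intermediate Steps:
Z = 8 (Z = 6 - 1*(-2) = 6 + 2 = 8)
y = -9 (y = -9 + (2*4)*0 = -9 + 8*0 = -9 + 0 = -9)
s(v, m) = 1 (s(v, m) = (-9 + 8)**2 = (-1)**2 = 1)
(s(-192, -505) + 104270)/(38491 - 162995) = (1 + 104270)/(38491 - 162995) = 104271/(-124504) = 104271*(-1/124504) = -104271/124504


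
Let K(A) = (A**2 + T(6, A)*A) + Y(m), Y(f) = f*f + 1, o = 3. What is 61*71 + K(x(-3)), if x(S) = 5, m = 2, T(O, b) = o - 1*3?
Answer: 4361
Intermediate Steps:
T(O, b) = 0 (T(O, b) = 3 - 1*3 = 3 - 3 = 0)
Y(f) = 1 + f**2 (Y(f) = f**2 + 1 = 1 + f**2)
K(A) = 5 + A**2 (K(A) = (A**2 + 0*A) + (1 + 2**2) = (A**2 + 0) + (1 + 4) = A**2 + 5 = 5 + A**2)
61*71 + K(x(-3)) = 61*71 + (5 + 5**2) = 4331 + (5 + 25) = 4331 + 30 = 4361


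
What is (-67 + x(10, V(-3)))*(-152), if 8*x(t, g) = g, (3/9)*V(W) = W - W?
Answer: 10184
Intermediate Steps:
V(W) = 0 (V(W) = 3*(W - W) = 3*0 = 0)
x(t, g) = g/8
(-67 + x(10, V(-3)))*(-152) = (-67 + (⅛)*0)*(-152) = (-67 + 0)*(-152) = -67*(-152) = 10184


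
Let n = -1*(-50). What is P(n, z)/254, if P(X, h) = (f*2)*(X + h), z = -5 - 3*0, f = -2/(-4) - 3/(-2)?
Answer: 90/127 ≈ 0.70866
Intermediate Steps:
n = 50
f = 2 (f = -2*(-¼) - 3*(-½) = ½ + 3/2 = 2)
z = -5 (z = -5 + 0 = -5)
P(X, h) = 4*X + 4*h (P(X, h) = (2*2)*(X + h) = 4*(X + h) = 4*X + 4*h)
P(n, z)/254 = (4*50 + 4*(-5))/254 = (200 - 20)*(1/254) = 180*(1/254) = 90/127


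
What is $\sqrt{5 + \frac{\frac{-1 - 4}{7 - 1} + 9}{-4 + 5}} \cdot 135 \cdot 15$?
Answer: $\frac{675 \sqrt{474}}{2} \approx 7347.9$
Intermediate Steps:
$\sqrt{5 + \frac{\frac{-1 - 4}{7 - 1} + 9}{-4 + 5}} \cdot 135 \cdot 15 = \sqrt{5 + \frac{- \frac{5}{6} + 9}{1}} \cdot 2025 = \sqrt{5 + \left(\left(-5\right) \frac{1}{6} + 9\right) 1} \cdot 2025 = \sqrt{5 + \left(- \frac{5}{6} + 9\right) 1} \cdot 2025 = \sqrt{5 + \frac{49}{6} \cdot 1} \cdot 2025 = \sqrt{5 + \frac{49}{6}} \cdot 2025 = \sqrt{\frac{79}{6}} \cdot 2025 = \frac{\sqrt{474}}{6} \cdot 2025 = \frac{675 \sqrt{474}}{2}$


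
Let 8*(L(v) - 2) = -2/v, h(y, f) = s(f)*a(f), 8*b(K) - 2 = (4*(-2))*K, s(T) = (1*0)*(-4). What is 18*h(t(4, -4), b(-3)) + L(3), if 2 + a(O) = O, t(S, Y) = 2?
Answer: 23/12 ≈ 1.9167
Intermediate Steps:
s(T) = 0 (s(T) = 0*(-4) = 0)
a(O) = -2 + O
b(K) = ¼ - K (b(K) = ¼ + ((4*(-2))*K)/8 = ¼ + (-8*K)/8 = ¼ - K)
h(y, f) = 0 (h(y, f) = 0*(-2 + f) = 0)
L(v) = 2 - 1/(4*v) (L(v) = 2 + (-2/v)/8 = 2 - 1/(4*v))
18*h(t(4, -4), b(-3)) + L(3) = 18*0 + (2 - ¼/3) = 0 + (2 - ¼*⅓) = 0 + (2 - 1/12) = 0 + 23/12 = 23/12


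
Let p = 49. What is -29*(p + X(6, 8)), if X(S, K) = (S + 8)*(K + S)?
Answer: -7105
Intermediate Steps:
X(S, K) = (8 + S)*(K + S)
-29*(p + X(6, 8)) = -29*(49 + (6² + 8*8 + 8*6 + 8*6)) = -29*(49 + (36 + 64 + 48 + 48)) = -29*(49 + 196) = -29*245 = -7105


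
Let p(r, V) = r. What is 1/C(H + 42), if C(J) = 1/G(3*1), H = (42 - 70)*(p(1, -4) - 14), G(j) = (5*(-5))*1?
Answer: -25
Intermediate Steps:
G(j) = -25 (G(j) = -25*1 = -25)
H = 364 (H = (42 - 70)*(1 - 14) = -28*(-13) = 364)
C(J) = -1/25 (C(J) = 1/(-25) = -1/25)
1/C(H + 42) = 1/(-1/25) = -25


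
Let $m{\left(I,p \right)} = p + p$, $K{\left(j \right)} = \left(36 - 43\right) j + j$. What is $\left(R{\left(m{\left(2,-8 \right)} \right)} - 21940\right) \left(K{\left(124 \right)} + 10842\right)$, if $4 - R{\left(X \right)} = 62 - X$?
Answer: $-222297372$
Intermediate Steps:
$K{\left(j \right)} = - 6 j$ ($K{\left(j \right)} = \left(36 - 43\right) j + j = - 7 j + j = - 6 j$)
$m{\left(I,p \right)} = 2 p$
$R{\left(X \right)} = -58 + X$ ($R{\left(X \right)} = 4 - \left(62 - X\right) = 4 + \left(-62 + X\right) = -58 + X$)
$\left(R{\left(m{\left(2,-8 \right)} \right)} - 21940\right) \left(K{\left(124 \right)} + 10842\right) = \left(\left(-58 + 2 \left(-8\right)\right) - 21940\right) \left(\left(-6\right) 124 + 10842\right) = \left(\left(-58 - 16\right) - 21940\right) \left(-744 + 10842\right) = \left(-74 - 21940\right) 10098 = \left(-22014\right) 10098 = -222297372$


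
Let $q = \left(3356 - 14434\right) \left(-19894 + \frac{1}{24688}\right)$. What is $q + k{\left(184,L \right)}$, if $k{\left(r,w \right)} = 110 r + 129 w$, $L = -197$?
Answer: $\frac{2720377614757}{12344} \approx 2.2038 \cdot 10^{8}$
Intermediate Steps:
$q = \frac{2720441470269}{12344}$ ($q = - 11078 \left(-19894 + \frac{1}{24688}\right) = \left(-11078\right) \left(- \frac{491143071}{24688}\right) = \frac{2720441470269}{12344} \approx 2.2039 \cdot 10^{8}$)
$q + k{\left(184,L \right)} = \frac{2720441470269}{12344} + \left(110 \cdot 184 + 129 \left(-197\right)\right) = \frac{2720441470269}{12344} + \left(20240 - 25413\right) = \frac{2720441470269}{12344} - 5173 = \frac{2720377614757}{12344}$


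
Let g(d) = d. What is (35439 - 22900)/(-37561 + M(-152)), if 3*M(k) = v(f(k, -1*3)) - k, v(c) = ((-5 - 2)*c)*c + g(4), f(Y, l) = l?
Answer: -12539/37530 ≈ -0.33411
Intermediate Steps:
v(c) = 4 - 7*c² (v(c) = ((-5 - 2)*c)*c + 4 = (-7*c)*c + 4 = -7*c² + 4 = 4 - 7*c²)
M(k) = -59/3 - k/3 (M(k) = ((4 - 7*(-1*3)²) - k)/3 = ((4 - 7*(-3)²) - k)/3 = ((4 - 7*9) - k)/3 = ((4 - 63) - k)/3 = (-59 - k)/3 = -59/3 - k/3)
(35439 - 22900)/(-37561 + M(-152)) = (35439 - 22900)/(-37561 + (-59/3 - ⅓*(-152))) = 12539/(-37561 + (-59/3 + 152/3)) = 12539/(-37561 + 31) = 12539/(-37530) = 12539*(-1/37530) = -12539/37530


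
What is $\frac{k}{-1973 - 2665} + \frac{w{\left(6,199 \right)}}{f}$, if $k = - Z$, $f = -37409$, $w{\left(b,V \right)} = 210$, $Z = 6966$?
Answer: $\frac{43269519}{28917157} \approx 1.4963$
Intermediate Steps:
$k = -6966$ ($k = \left(-1\right) 6966 = -6966$)
$\frac{k}{-1973 - 2665} + \frac{w{\left(6,199 \right)}}{f} = - \frac{6966}{-1973 - 2665} + \frac{210}{-37409} = - \frac{6966}{-4638} + 210 \left(- \frac{1}{37409}\right) = \left(-6966\right) \left(- \frac{1}{4638}\right) - \frac{210}{37409} = \frac{1161}{773} - \frac{210}{37409} = \frac{43269519}{28917157}$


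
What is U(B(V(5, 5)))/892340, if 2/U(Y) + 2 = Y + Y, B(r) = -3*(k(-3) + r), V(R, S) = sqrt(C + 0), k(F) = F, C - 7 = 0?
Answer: 2/223085 + 3*sqrt(7)/892340 ≈ 1.7860e-5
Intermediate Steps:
C = 7 (C = 7 + 0 = 7)
V(R, S) = sqrt(7) (V(R, S) = sqrt(7 + 0) = sqrt(7))
B(r) = 9 - 3*r (B(r) = -3*(-3 + r) = 9 - 3*r)
U(Y) = 2/(-2 + 2*Y) (U(Y) = 2/(-2 + (Y + Y)) = 2/(-2 + 2*Y))
U(B(V(5, 5)))/892340 = 1/((-1 + (9 - 3*sqrt(7)))*892340) = (1/892340)/(8 - 3*sqrt(7)) = 1/(892340*(8 - 3*sqrt(7)))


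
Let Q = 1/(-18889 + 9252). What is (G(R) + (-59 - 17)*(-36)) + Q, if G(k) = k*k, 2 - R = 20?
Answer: 29489219/9637 ≈ 3060.0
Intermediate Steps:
R = -18 (R = 2 - 1*20 = 2 - 20 = -18)
Q = -1/9637 (Q = 1/(-9637) = -1/9637 ≈ -0.00010377)
G(k) = k²
(G(R) + (-59 - 17)*(-36)) + Q = ((-18)² + (-59 - 17)*(-36)) - 1/9637 = (324 - 76*(-36)) - 1/9637 = (324 + 2736) - 1/9637 = 3060 - 1/9637 = 29489219/9637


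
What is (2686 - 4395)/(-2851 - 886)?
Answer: 1709/3737 ≈ 0.45732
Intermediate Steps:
(2686 - 4395)/(-2851 - 886) = -1709/(-3737) = -1709*(-1/3737) = 1709/3737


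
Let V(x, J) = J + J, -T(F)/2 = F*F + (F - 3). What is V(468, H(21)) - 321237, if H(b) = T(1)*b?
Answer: -321153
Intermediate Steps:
T(F) = 6 - 2*F - 2*F**2 (T(F) = -2*(F*F + (F - 3)) = -2*(F**2 + (-3 + F)) = -2*(-3 + F + F**2) = 6 - 2*F - 2*F**2)
H(b) = 2*b (H(b) = (6 - 2*1 - 2*1**2)*b = (6 - 2 - 2*1)*b = (6 - 2 - 2)*b = 2*b)
V(x, J) = 2*J
V(468, H(21)) - 321237 = 2*(2*21) - 321237 = 2*42 - 321237 = 84 - 321237 = -321153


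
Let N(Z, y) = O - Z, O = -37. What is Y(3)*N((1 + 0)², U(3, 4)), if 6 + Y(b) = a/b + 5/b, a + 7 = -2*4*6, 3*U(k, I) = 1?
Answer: 2584/3 ≈ 861.33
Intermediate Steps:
U(k, I) = ⅓ (U(k, I) = (⅓)*1 = ⅓)
a = -55 (a = -7 - 2*4*6 = -7 - 8*6 = -7 - 48 = -55)
N(Z, y) = -37 - Z
Y(b) = -6 - 50/b (Y(b) = -6 + (-55/b + 5/b) = -6 - 50/b)
Y(3)*N((1 + 0)², U(3, 4)) = (-6 - 50/3)*(-37 - (1 + 0)²) = (-6 - 50*⅓)*(-37 - 1*1²) = (-6 - 50/3)*(-37 - 1*1) = -68*(-37 - 1)/3 = -68/3*(-38) = 2584/3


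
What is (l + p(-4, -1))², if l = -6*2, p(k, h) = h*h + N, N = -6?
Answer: 289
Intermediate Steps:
p(k, h) = -6 + h² (p(k, h) = h*h - 6 = h² - 6 = -6 + h²)
l = -12
(l + p(-4, -1))² = (-12 + (-6 + (-1)²))² = (-12 + (-6 + 1))² = (-12 - 5)² = (-17)² = 289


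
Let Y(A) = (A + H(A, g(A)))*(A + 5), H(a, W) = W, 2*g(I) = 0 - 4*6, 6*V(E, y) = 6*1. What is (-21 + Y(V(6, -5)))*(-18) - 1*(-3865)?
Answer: 5431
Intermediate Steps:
V(E, y) = 1 (V(E, y) = (6*1)/6 = (1/6)*6 = 1)
g(I) = -12 (g(I) = (0 - 4*6)/2 = (0 - 24)/2 = (1/2)*(-24) = -12)
Y(A) = (-12 + A)*(5 + A) (Y(A) = (A - 12)*(A + 5) = (-12 + A)*(5 + A))
(-21 + Y(V(6, -5)))*(-18) - 1*(-3865) = (-21 + (-60 + 1**2 - 7*1))*(-18) - 1*(-3865) = (-21 + (-60 + 1 - 7))*(-18) + 3865 = (-21 - 66)*(-18) + 3865 = -87*(-18) + 3865 = 1566 + 3865 = 5431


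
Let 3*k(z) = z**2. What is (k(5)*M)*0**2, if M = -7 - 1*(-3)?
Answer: 0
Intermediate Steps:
M = -4 (M = -7 + 3 = -4)
k(z) = z**2/3
(k(5)*M)*0**2 = (((1/3)*5**2)*(-4))*0**2 = (((1/3)*25)*(-4))*0 = ((25/3)*(-4))*0 = -100/3*0 = 0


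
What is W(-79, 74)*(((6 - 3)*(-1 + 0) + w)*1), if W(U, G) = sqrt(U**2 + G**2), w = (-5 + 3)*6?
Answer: -15*sqrt(11717) ≈ -1623.7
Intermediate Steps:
w = -12 (w = -2*6 = -12)
W(U, G) = sqrt(G**2 + U**2)
W(-79, 74)*(((6 - 3)*(-1 + 0) + w)*1) = sqrt(74**2 + (-79)**2)*(((6 - 3)*(-1 + 0) - 12)*1) = sqrt(5476 + 6241)*((3*(-1) - 12)*1) = sqrt(11717)*((-3 - 12)*1) = sqrt(11717)*(-15*1) = sqrt(11717)*(-15) = -15*sqrt(11717)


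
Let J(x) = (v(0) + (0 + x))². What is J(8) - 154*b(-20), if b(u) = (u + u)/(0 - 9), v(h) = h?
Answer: -5584/9 ≈ -620.44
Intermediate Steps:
b(u) = -2*u/9 (b(u) = (2*u)/(-9) = (2*u)*(-⅑) = -2*u/9)
J(x) = x² (J(x) = (0 + (0 + x))² = (0 + x)² = x²)
J(8) - 154*b(-20) = 8² - (-308)*(-20)/9 = 64 - 154*40/9 = 64 - 6160/9 = -5584/9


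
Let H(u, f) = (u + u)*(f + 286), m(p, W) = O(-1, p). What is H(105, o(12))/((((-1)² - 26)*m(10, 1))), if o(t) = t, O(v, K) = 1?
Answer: -12516/5 ≈ -2503.2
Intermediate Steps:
m(p, W) = 1
H(u, f) = 2*u*(286 + f) (H(u, f) = (2*u)*(286 + f) = 2*u*(286 + f))
H(105, o(12))/((((-1)² - 26)*m(10, 1))) = (2*105*(286 + 12))/((((-1)² - 26)*1)) = (2*105*298)/(((1 - 26)*1)) = 62580/((-25*1)) = 62580/(-25) = 62580*(-1/25) = -12516/5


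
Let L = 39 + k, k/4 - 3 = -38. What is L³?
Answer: -1030301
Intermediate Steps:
k = -140 (k = 12 + 4*(-38) = 12 - 152 = -140)
L = -101 (L = 39 - 140 = -101)
L³ = (-101)³ = -1030301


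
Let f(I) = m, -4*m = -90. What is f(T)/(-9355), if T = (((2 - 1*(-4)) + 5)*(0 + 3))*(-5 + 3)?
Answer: -9/3742 ≈ -0.0024051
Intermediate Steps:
m = 45/2 (m = -¼*(-90) = 45/2 ≈ 22.500)
T = -66 (T = (((2 + 4) + 5)*3)*(-2) = ((6 + 5)*3)*(-2) = (11*3)*(-2) = 33*(-2) = -66)
f(I) = 45/2
f(T)/(-9355) = (45/2)/(-9355) = (45/2)*(-1/9355) = -9/3742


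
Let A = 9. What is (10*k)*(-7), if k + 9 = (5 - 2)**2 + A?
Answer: -630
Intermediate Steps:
k = 9 (k = -9 + ((5 - 2)**2 + 9) = -9 + (3**2 + 9) = -9 + (9 + 9) = -9 + 18 = 9)
(10*k)*(-7) = (10*9)*(-7) = 90*(-7) = -630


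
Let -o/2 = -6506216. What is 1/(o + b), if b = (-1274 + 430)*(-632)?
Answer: 1/13545840 ≈ 7.3823e-8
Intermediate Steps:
b = 533408 (b = -844*(-632) = 533408)
o = 13012432 (o = -2*(-6506216) = 13012432)
1/(o + b) = 1/(13012432 + 533408) = 1/13545840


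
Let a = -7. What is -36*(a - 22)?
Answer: 1044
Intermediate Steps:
-36*(a - 22) = -36*(-7 - 22) = -36*(-29) = 1044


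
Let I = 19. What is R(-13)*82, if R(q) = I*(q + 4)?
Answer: -14022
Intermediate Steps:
R(q) = 76 + 19*q (R(q) = 19*(q + 4) = 19*(4 + q) = 76 + 19*q)
R(-13)*82 = (76 + 19*(-13))*82 = (76 - 247)*82 = -171*82 = -14022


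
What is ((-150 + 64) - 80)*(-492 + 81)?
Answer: 68226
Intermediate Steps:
((-150 + 64) - 80)*(-492 + 81) = (-86 - 80)*(-411) = -166*(-411) = 68226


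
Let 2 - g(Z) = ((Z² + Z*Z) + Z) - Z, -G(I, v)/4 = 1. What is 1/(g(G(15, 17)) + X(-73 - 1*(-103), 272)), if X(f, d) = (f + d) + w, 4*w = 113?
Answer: 4/1201 ≈ 0.0033306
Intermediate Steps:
w = 113/4 (w = (¼)*113 = 113/4 ≈ 28.250)
G(I, v) = -4 (G(I, v) = -4*1 = -4)
X(f, d) = 113/4 + d + f (X(f, d) = (f + d) + 113/4 = (d + f) + 113/4 = 113/4 + d + f)
g(Z) = 2 - 2*Z² (g(Z) = 2 - (((Z² + Z*Z) + Z) - Z) = 2 - (((Z² + Z²) + Z) - Z) = 2 - ((2*Z² + Z) - Z) = 2 - ((Z + 2*Z²) - Z) = 2 - 2*Z²)
1/(g(G(15, 17)) + X(-73 - 1*(-103), 272)) = 1/((2 - 2*(-4)²) + (113/4 + 272 + (-73 - 1*(-103)))) = 1/((2 - 2*16) + (113/4 + 272 + (-73 + 103))) = 1/((2 - 32) + (113/4 + 272 + 30)) = 1/(-30 + 1321/4) = 1/(1201/4) = 4/1201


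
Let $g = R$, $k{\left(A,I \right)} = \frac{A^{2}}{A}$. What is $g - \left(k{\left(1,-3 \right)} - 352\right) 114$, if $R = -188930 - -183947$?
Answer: $35031$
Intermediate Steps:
$k{\left(A,I \right)} = A$
$R = -4983$ ($R = -188930 + 183947 = -4983$)
$g = -4983$
$g - \left(k{\left(1,-3 \right)} - 352\right) 114 = -4983 - \left(1 - 352\right) 114 = -4983 - \left(-351\right) 114 = -4983 - -40014 = -4983 + 40014 = 35031$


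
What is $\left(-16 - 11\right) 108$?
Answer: $-2916$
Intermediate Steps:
$\left(-16 - 11\right) 108 = \left(-27\right) 108 = -2916$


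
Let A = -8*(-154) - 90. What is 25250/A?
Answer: 12625/571 ≈ 22.110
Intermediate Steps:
A = 1142 (A = 1232 - 90 = 1142)
25250/A = 25250/1142 = 25250*(1/1142) = 12625/571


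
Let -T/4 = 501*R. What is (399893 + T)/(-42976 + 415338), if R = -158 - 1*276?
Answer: 1269629/372362 ≈ 3.4097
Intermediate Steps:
R = -434 (R = -158 - 276 = -434)
T = 869736 (T = -2004*(-434) = -4*(-217434) = 869736)
(399893 + T)/(-42976 + 415338) = (399893 + 869736)/(-42976 + 415338) = 1269629/372362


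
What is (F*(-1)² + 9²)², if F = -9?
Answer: 5184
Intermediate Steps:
(F*(-1)² + 9²)² = (-9*(-1)² + 9²)² = (-9*1 + 81)² = (-9 + 81)² = 72² = 5184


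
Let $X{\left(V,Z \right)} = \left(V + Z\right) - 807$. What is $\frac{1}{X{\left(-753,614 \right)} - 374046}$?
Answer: $- \frac{1}{374992} \approx -2.6667 \cdot 10^{-6}$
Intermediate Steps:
$X{\left(V,Z \right)} = -807 + V + Z$
$\frac{1}{X{\left(-753,614 \right)} - 374046} = \frac{1}{\left(-807 - 753 + 614\right) - 374046} = \frac{1}{-946 - 374046} = \frac{1}{-374992} = - \frac{1}{374992}$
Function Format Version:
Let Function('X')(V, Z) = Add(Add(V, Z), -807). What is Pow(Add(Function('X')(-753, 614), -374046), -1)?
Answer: Rational(-1, 374992) ≈ -2.6667e-6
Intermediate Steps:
Function('X')(V, Z) = Add(-807, V, Z)
Pow(Add(Function('X')(-753, 614), -374046), -1) = Pow(Add(Add(-807, -753, 614), -374046), -1) = Pow(Add(-946, -374046), -1) = Pow(-374992, -1) = Rational(-1, 374992)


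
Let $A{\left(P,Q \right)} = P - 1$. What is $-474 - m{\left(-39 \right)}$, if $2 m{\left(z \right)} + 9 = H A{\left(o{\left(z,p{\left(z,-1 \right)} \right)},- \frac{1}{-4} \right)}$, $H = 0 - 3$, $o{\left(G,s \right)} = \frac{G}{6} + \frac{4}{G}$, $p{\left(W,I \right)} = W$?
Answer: $- \frac{25007}{52} \approx -480.9$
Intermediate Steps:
$o{\left(G,s \right)} = \frac{4}{G} + \frac{G}{6}$ ($o{\left(G,s \right)} = G \frac{1}{6} + \frac{4}{G} = \frac{G}{6} + \frac{4}{G} = \frac{4}{G} + \frac{G}{6}$)
$H = -3$ ($H = 0 - 3 = -3$)
$A{\left(P,Q \right)} = -1 + P$ ($A{\left(P,Q \right)} = P - 1 = -1 + P$)
$m{\left(z \right)} = -3 - \frac{6}{z} - \frac{z}{4}$ ($m{\left(z \right)} = - \frac{9}{2} + \frac{\left(-3\right) \left(-1 + \left(\frac{4}{z} + \frac{z}{6}\right)\right)}{2} = - \frac{9}{2} + \frac{\left(-3\right) \left(-1 + \frac{4}{z} + \frac{z}{6}\right)}{2} = - \frac{9}{2} + \frac{3 - \frac{12}{z} - \frac{z}{2}}{2} = - \frac{9}{2} - \left(- \frac{3}{2} + \frac{6}{z} + \frac{z}{4}\right) = -3 - \frac{6}{z} - \frac{z}{4}$)
$-474 - m{\left(-39 \right)} = -474 - \left(-3 - \frac{6}{-39} - - \frac{39}{4}\right) = -474 - \left(-3 - - \frac{2}{13} + \frac{39}{4}\right) = -474 - \left(-3 + \frac{2}{13} + \frac{39}{4}\right) = -474 - \frac{359}{52} = - \frac{25007}{52}$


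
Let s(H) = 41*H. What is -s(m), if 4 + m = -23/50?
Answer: 9143/50 ≈ 182.86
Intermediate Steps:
m = -223/50 (m = -4 - 23/50 = -223/50 ≈ -4.4600)
-s(m) = -41*(-223)/50 = -1*(-9143/50) = 9143/50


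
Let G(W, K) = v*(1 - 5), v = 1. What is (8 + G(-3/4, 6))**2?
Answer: 16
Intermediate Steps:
G(W, K) = -4 (G(W, K) = 1*(1 - 5) = 1*(-4) = -4)
(8 + G(-3/4, 6))**2 = (8 - 4)**2 = 4**2 = 16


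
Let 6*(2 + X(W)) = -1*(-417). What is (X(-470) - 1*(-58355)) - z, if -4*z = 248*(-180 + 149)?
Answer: 113001/2 ≈ 56501.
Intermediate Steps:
z = 1922 (z = -62*(-180 + 149) = -62*(-31) = -¼*(-7688) = 1922)
X(W) = 135/2 (X(W) = -2 + (-1*(-417))/6 = -2 + (⅙)*417 = -2 + 139/2 = 135/2)
(X(-470) - 1*(-58355)) - z = (135/2 - 1*(-58355)) - 1*1922 = (135/2 + 58355) - 1922 = 116845/2 - 1922 = 113001/2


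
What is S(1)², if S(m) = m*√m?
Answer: 1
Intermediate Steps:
S(m) = m^(3/2)
S(1)² = (1^(3/2))² = 1² = 1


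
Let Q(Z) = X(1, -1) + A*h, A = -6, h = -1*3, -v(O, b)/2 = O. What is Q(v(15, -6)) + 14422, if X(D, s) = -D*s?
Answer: 14441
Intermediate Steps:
v(O, b) = -2*O
h = -3
X(D, s) = -D*s
Q(Z) = 19 (Q(Z) = -1*1*(-1) - 6*(-3) = 1 + 18 = 19)
Q(v(15, -6)) + 14422 = 19 + 14422 = 14441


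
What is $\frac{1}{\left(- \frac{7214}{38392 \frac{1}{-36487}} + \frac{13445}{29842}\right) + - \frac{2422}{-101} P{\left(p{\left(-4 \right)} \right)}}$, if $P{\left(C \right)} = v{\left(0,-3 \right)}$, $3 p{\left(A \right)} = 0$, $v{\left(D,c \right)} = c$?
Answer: $\frac{28928775116}{196268817832643} \approx 0.00014739$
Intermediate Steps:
$p{\left(A \right)} = 0$ ($p{\left(A \right)} = \frac{1}{3} \cdot 0 = 0$)
$P{\left(C \right)} = -3$
$\frac{1}{\left(- \frac{7214}{38392 \frac{1}{-36487}} + \frac{13445}{29842}\right) + - \frac{2422}{-101} P{\left(p{\left(-4 \right)} \right)}} = \frac{1}{\left(- \frac{7214}{38392 \frac{1}{-36487}} + \frac{13445}{29842}\right) + - \frac{2422}{-101} \left(-3\right)} = \frac{1}{\left(- \frac{7214}{38392 \left(- \frac{1}{36487}\right)} + 13445 \cdot \frac{1}{29842}\right) + \left(-2422\right) \left(- \frac{1}{101}\right) \left(-3\right)} = \frac{1}{\left(- \frac{7214}{- \frac{38392}{36487}} + \frac{13445}{29842}\right) + \frac{2422}{101} \left(-3\right)} = \frac{1}{\left(\left(-7214\right) \left(- \frac{36487}{38392}\right) + \frac{13445}{29842}\right) - \frac{7266}{101}} = \frac{1}{\left(\frac{131608609}{19196} + \frac{13445}{29842}\right) - \frac{7266}{101}} = \frac{1}{\frac{1963861099999}{286423516} - \frac{7266}{101}} = \frac{1}{\frac{196268817832643}{28928775116}} = \frac{28928775116}{196268817832643}$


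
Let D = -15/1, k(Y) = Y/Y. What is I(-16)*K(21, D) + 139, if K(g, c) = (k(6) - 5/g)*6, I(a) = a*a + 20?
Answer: 9805/7 ≈ 1400.7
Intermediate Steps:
k(Y) = 1
I(a) = 20 + a² (I(a) = a² + 20 = 20 + a²)
D = -15 (D = -15*1 = -15)
K(g, c) = 6 - 30/g (K(g, c) = (1 - 5/g)*6 = 6 - 30/g)
I(-16)*K(21, D) + 139 = (20 + (-16)²)*(6 - 30/21) + 139 = (20 + 256)*(6 - 30*1/21) + 139 = 276*(6 - 10/7) + 139 = 276*(32/7) + 139 = 8832/7 + 139 = 9805/7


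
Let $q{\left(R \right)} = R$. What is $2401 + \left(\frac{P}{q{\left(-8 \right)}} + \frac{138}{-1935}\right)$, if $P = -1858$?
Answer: $\frac{6793601}{2580} \approx 2633.2$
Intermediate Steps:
$2401 + \left(\frac{P}{q{\left(-8 \right)}} + \frac{138}{-1935}\right) = 2401 + \left(- \frac{1858}{-8} + \frac{138}{-1935}\right) = 2401 + \left(\left(-1858\right) \left(- \frac{1}{8}\right) + 138 \left(- \frac{1}{1935}\right)\right) = 2401 + \left(\frac{929}{4} - \frac{46}{645}\right) = 2401 + \frac{599021}{2580} = \frac{6793601}{2580}$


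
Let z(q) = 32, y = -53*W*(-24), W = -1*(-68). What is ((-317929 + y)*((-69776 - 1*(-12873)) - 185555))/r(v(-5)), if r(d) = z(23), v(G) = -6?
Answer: 28056391157/16 ≈ 1.7535e+9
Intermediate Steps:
W = 68
y = 86496 (y = -53*68*(-24) = -3604*(-24) = 86496)
r(d) = 32
((-317929 + y)*((-69776 - 1*(-12873)) - 185555))/r(v(-5)) = ((-317929 + 86496)*((-69776 - 1*(-12873)) - 185555))/32 = -231433*((-69776 + 12873) - 185555)*(1/32) = -231433*(-56903 - 185555)*(1/32) = -231433*(-242458)*(1/32) = 56112782314*(1/32) = 28056391157/16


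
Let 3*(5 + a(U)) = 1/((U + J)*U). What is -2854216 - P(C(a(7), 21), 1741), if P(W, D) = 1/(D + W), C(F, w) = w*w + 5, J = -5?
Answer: -6242170393/2187 ≈ -2.8542e+6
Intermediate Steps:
a(U) = -5 + 1/(3*U*(-5 + U)) (a(U) = -5 + (1/((U - 5)*U))/3 = -5 + (1/((-5 + U)*U))/3 = -5 + (1/(U*(-5 + U)))/3 = -5 + 1/(3*U*(-5 + U)))
C(F, w) = 5 + w² (C(F, w) = w² + 5 = 5 + w²)
-2854216 - P(C(a(7), 21), 1741) = -2854216 - 1/(1741 + (5 + 21²)) = -2854216 - 1/(1741 + (5 + 441)) = -2854216 - 1/(1741 + 446) = -2854216 - 1/2187 = -6242170393/2187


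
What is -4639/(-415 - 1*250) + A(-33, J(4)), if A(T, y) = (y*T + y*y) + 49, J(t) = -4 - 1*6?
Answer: 323174/665 ≈ 485.98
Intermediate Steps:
J(t) = -10 (J(t) = -4 - 6 = -10)
A(T, y) = 49 + y² + T*y (A(T, y) = (T*y + y²) + 49 = (y² + T*y) + 49 = 49 + y² + T*y)
-4639/(-415 - 1*250) + A(-33, J(4)) = -4639/(-415 - 1*250) + (49 + (-10)² - 33*(-10)) = -4639/(-415 - 250) + (49 + 100 + 330) = -4639/(-665) + 479 = -4639*(-1/665) + 479 = 4639/665 + 479 = 323174/665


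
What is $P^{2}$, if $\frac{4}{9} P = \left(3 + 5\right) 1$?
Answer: $324$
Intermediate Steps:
$P = 18$ ($P = \frac{9 \left(3 + 5\right) 1}{4} = \frac{9 \cdot 8 \cdot 1}{4} = \frac{9}{4} \cdot 8 = 18$)
$P^{2} = 18^{2} = 324$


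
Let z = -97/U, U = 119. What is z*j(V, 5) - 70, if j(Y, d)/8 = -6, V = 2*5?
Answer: -3674/119 ≈ -30.874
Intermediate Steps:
z = -97/119 ≈ -0.81513
V = 10
j(Y, d) = -48 (j(Y, d) = 8*(-6) = -48)
z*j(V, 5) - 70 = -97/119*(-48) - 70 = 4656/119 - 70 = -3674/119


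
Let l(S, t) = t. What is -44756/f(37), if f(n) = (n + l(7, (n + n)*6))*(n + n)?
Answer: -22378/17797 ≈ -1.2574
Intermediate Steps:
f(n) = 26*n² (f(n) = (n + (n + n)*6)*(n + n) = (n + (2*n)*6)*(2*n) = (n + 12*n)*(2*n) = (13*n)*(2*n) = 26*n²)
-44756/f(37) = -44756/(26*37²) = -44756/(26*1369) = -44756/35594 = -44756*1/35594 = -22378/17797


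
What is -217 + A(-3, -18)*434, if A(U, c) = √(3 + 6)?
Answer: 1085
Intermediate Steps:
A(U, c) = 3 (A(U, c) = √9 = 3)
-217 + A(-3, -18)*434 = -217 + 3*434 = -217 + 1302 = 1085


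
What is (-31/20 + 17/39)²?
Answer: 755161/608400 ≈ 1.2412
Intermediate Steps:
(-31/20 + 17/39)² = (-869/780)² = 755161/608400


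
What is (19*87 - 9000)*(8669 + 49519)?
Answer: -427507236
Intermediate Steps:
(19*87 - 9000)*(8669 + 49519) = (1653 - 9000)*58188 = -7347*58188 = -427507236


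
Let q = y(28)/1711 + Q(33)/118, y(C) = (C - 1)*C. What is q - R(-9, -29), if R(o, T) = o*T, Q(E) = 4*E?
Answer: -443901/1711 ≈ -259.44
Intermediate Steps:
y(C) = C*(-1 + C) (y(C) = (-1 + C)*C = C*(-1 + C))
R(o, T) = T*o
q = 2670/1711 (q = (28*(-1 + 28))/1711 + (4*33)/118 = (28*27)*(1/1711) + 132*(1/118) = 756*(1/1711) + 66/59 = 756/1711 + 66/59 = 2670/1711 ≈ 1.5605)
q - R(-9, -29) = 2670/1711 - (-29)*(-9) = 2670/1711 - 1*261 = 2670/1711 - 261 = -443901/1711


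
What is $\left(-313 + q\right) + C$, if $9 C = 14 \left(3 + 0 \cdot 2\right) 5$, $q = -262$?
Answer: $- \frac{1655}{3} \approx -551.67$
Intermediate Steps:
$C = \frac{70}{3}$ ($C = \frac{14 \left(3 + 0 \cdot 2\right) 5}{9} = \frac{14 \left(3 + 0\right) 5}{9} = \frac{14 \cdot 3 \cdot 5}{9} = \frac{14 \cdot 15}{9} = \frac{1}{9} \cdot 210 = \frac{70}{3} \approx 23.333$)
$\left(-313 + q\right) + C = \left(-313 - 262\right) + \frac{70}{3} = -575 + \frac{70}{3} = - \frac{1655}{3}$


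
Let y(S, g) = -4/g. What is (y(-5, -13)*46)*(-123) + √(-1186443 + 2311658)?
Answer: -22632/13 + √1125215 ≈ -680.16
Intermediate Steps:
(y(-5, -13)*46)*(-123) + √(-1186443 + 2311658) = (-4/(-13)*46)*(-123) + √(-1186443 + 2311658) = (-4*(-1/13)*46)*(-123) + √1125215 = ((4/13)*46)*(-123) + √1125215 = (184/13)*(-123) + √1125215 = -22632/13 + √1125215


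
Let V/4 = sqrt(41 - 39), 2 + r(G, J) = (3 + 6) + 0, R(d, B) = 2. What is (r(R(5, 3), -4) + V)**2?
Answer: 81 + 56*sqrt(2) ≈ 160.20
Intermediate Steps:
r(G, J) = 7 (r(G, J) = -2 + ((3 + 6) + 0) = -2 + (9 + 0) = -2 + 9 = 7)
V = 4*sqrt(2) (V = 4*sqrt(41 - 39) = 4*sqrt(2) ≈ 5.6569)
(r(R(5, 3), -4) + V)**2 = (7 + 4*sqrt(2))**2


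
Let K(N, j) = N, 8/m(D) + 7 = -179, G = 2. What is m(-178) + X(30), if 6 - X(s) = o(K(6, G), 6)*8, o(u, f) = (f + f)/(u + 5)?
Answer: -2834/1023 ≈ -2.7703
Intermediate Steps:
m(D) = -4/93 (m(D) = 8/(-7 - 179) = 8/(-186) = 8*(-1/186) = -4/93)
o(u, f) = 2*f/(5 + u) (o(u, f) = (2*f)/(5 + u) = 2*f/(5 + u))
X(s) = -30/11 (X(s) = 6 - 2*6/(5 + 6)*8 = 6 - 2*6/11*8 = 6 - 2*6*(1/11)*8 = 6 - 12*8/11 = 6 - 1*96/11 = 6 - 96/11 = -30/11)
m(-178) + X(30) = -4/93 - 30/11 = -2834/1023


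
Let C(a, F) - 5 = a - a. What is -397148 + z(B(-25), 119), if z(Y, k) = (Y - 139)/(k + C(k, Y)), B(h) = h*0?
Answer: -49246491/124 ≈ -3.9715e+5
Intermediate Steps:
B(h) = 0
C(a, F) = 5 (C(a, F) = 5 + (a - a) = 5 + 0 = 5)
z(Y, k) = (-139 + Y)/(5 + k) (z(Y, k) = (Y - 139)/(k + 5) = (-139 + Y)/(5 + k))
-397148 + z(B(-25), 119) = -397148 + (-139 + 0)/(5 + 119) = -397148 - 139/124 = -49246491/124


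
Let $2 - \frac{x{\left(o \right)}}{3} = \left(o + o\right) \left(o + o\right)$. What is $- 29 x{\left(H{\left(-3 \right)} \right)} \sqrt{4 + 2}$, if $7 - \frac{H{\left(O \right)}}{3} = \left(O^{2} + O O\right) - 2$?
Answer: $253518 \sqrt{6} \approx 6.2099 \cdot 10^{5}$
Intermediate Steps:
$H{\left(O \right)} = 27 - 6 O^{2}$ ($H{\left(O \right)} = 21 - 3 \left(\left(O^{2} + O O\right) - 2\right) = 21 - 3 \left(\left(O^{2} + O^{2}\right) - 2\right) = 21 - 3 \left(2 O^{2} - 2\right) = 21 - 3 \left(-2 + 2 O^{2}\right) = 21 - \left(-6 + 6 O^{2}\right) = 27 - 6 O^{2}$)
$x{\left(o \right)} = 6 - 12 o^{2}$ ($x{\left(o \right)} = 6 - 3 \left(o + o\right) \left(o + o\right) = 6 - 3 \cdot 2 o 2 o = 6 - 3 \cdot 4 o^{2} = 6 - 12 o^{2}$)
$- 29 x{\left(H{\left(-3 \right)} \right)} \sqrt{4 + 2} = - 29 \left(6 - 12 \left(27 - 6 \left(-3\right)^{2}\right)^{2}\right) \sqrt{4 + 2} = - 29 \left(6 - 12 \left(27 - 54\right)^{2}\right) \sqrt{6} = - 29 \left(6 - 12 \left(-27\right)^{2}\right) \sqrt{6} = - 29 \left(6 - 8748\right) \sqrt{6} = \left(-29\right) \left(-8742\right) \sqrt{6} = 253518 \sqrt{6}$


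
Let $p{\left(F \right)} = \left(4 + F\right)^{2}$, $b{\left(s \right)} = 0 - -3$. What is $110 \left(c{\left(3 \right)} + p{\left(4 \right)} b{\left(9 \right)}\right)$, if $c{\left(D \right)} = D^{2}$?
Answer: $22110$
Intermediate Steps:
$b{\left(s \right)} = 3$ ($b{\left(s \right)} = 0 + 3 = 3$)
$110 \left(c{\left(3 \right)} + p{\left(4 \right)} b{\left(9 \right)}\right) = 110 \left(3^{2} + \left(4 + 4\right)^{2} \cdot 3\right) = 110 \left(9 + 8^{2} \cdot 3\right) = 110 \left(9 + 64 \cdot 3\right) = 110 \left(9 + 192\right) = 110 \cdot 201 = 22110$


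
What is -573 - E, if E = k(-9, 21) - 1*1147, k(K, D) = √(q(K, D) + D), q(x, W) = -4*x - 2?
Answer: 574 - √55 ≈ 566.58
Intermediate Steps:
q(x, W) = -2 - 4*x
k(K, D) = √(-2 + D - 4*K) (k(K, D) = √((-2 - 4*K) + D) = √(-2 + D - 4*K))
E = -1147 + √55 (E = √(-2 + 21 - 4*(-9)) - 1*1147 = √(-2 + 21 + 36) - 1147 = √55 - 1147 = -1147 + √55 ≈ -1139.6)
-573 - E = -573 - (-1147 + √55) = -573 + (1147 - √55) = 574 - √55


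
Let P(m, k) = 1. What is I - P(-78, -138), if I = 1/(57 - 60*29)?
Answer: -1684/1683 ≈ -1.0006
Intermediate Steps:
I = -1/1683 (I = 1/(57 - 1740) = 1/(-1683) = -1/1683 ≈ -0.00059418)
I - P(-78, -138) = -1/1683 - 1*1 = -1/1683 - 1 = -1684/1683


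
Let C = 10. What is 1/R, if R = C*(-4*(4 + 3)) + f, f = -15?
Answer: -1/295 ≈ -0.0033898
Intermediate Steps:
R = -295 (R = 10*(-4*(4 + 3)) - 15 = 10*(-4*7) - 15 = 10*(-28) - 15 = -280 - 15 = -295)
1/R = 1/(-295) = -1/295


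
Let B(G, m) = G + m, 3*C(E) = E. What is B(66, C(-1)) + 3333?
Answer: 10196/3 ≈ 3398.7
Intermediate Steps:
C(E) = E/3
B(66, C(-1)) + 3333 = (66 + (1/3)*(-1)) + 3333 = (66 - 1/3) + 3333 = 197/3 + 3333 = 10196/3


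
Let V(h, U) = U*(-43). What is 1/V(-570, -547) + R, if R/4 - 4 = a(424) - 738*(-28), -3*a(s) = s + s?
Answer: 5753801107/70563 ≈ 81541.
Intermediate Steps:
V(h, U) = -43*U
a(s) = -2*s/3 (a(s) = -(s + s)/3 = -2*s/3)
R = 244624/3 (R = 16 + 4*(-⅔*424 - 738*(-28)) = 16 + 4*(-848/3 - 1*(-20664)) = 16 + 4*(-848/3 + 20664) = 16 + 4*(61144/3) = 16 + 244576/3 = 244624/3 ≈ 81541.)
1/V(-570, -547) + R = 1/(-43*(-547)) + 244624/3 = 1/23521 + 244624/3 = 5753801107/70563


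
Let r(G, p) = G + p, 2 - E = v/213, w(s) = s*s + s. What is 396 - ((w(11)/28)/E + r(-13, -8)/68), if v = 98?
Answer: 15349233/39032 ≈ 393.25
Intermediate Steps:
w(s) = s + s² (w(s) = s² + s = s + s²)
E = 328/213 (E = 2 - 98/213 = 328/213 ≈ 1.5399)
396 - ((w(11)/28)/E + r(-13, -8)/68) = 396 - (((11*(1 + 11))/28)/(328/213) + (-13 - 8)/68) = 396 - (((11*12)*(1/28))*(213/328) - 21*1/68) = 396 - ((132*(1/28))*(213/328) - 21/68) = 396 - ((33/7)*(213/328) - 21/68) = 396 - (7029/2296 - 21/68) = 396 - 1*107439/39032 = 396 - 107439/39032 = 15349233/39032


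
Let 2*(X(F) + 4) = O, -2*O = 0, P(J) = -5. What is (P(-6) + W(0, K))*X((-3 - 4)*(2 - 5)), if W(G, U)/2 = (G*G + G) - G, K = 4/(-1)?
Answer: 20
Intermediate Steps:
O = 0 (O = -1/2*0 = 0)
X(F) = -4 (X(F) = -4 + (1/2)*0 = -4 + 0 = -4)
K = -4 (K = 4*(-1) = -4)
W(G, U) = 2*G**2 (W(G, U) = 2*((G*G + G) - G) = 2*((G**2 + G) - G) = 2*((G + G**2) - G) = 2*G**2)
(P(-6) + W(0, K))*X((-3 - 4)*(2 - 5)) = (-5 + 2*0**2)*(-4) = (-5 + 2*0)*(-4) = (-5 + 0)*(-4) = -5*(-4) = 20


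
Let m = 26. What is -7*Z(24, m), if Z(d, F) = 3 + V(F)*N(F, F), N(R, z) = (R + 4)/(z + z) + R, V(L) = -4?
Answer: 9401/13 ≈ 723.15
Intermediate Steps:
N(R, z) = R + (4 + R)/(2*z) (N(R, z) = (4 + R)/((2*z)) + R = (4 + R)*(1/(2*z)) + R = (4 + R)/(2*z) + R = R + (4 + R)/(2*z))
Z(d, F) = 3 - 4*(2 + F² + F/2)/F (Z(d, F) = 3 - 4*(2 + F/2 + F*F)/F = 3 - 4*(2 + F/2 + F²)/F = 3 - 4*(2 + F² + F/2)/F)
-7*Z(24, m) = -7*(1 - 8/26 - 4*26) = -7*(1 - 8*1/26 - 104) = -7*(1 - 4/13 - 104) = -7*(-1343/13) = 9401/13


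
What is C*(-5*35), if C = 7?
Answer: -1225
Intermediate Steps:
C*(-5*35) = 7*(-5*35) = 7*(-175) = -1225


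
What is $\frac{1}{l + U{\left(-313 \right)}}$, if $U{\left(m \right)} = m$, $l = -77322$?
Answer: $- \frac{1}{77635} \approx -1.2881 \cdot 10^{-5}$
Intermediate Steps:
$\frac{1}{l + U{\left(-313 \right)}} = \frac{1}{-77322 - 313} = \frac{1}{-77635} = - \frac{1}{77635}$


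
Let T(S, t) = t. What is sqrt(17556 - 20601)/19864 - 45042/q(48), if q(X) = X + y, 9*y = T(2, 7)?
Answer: -405378/439 + I*sqrt(3045)/19864 ≈ -923.41 + 0.002778*I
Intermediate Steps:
y = 7/9 (y = (1/9)*7 = 7/9 ≈ 0.77778)
q(X) = 7/9 + X (q(X) = X + 7/9 = 7/9 + X)
sqrt(17556 - 20601)/19864 - 45042/q(48) = sqrt(17556 - 20601)/19864 - 45042/(7/9 + 48) = sqrt(-3045)*(1/19864) - 45042/439/9 = (I*sqrt(3045))*(1/19864) - 45042*9/439 = I*sqrt(3045)/19864 - 405378/439 = -405378/439 + I*sqrt(3045)/19864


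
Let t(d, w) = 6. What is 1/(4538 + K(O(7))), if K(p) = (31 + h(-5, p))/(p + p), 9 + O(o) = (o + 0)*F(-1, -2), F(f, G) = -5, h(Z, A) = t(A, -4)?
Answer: 88/399307 ≈ 0.00022038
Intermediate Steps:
h(Z, A) = 6
O(o) = -9 - 5*o (O(o) = -9 + (o + 0)*(-5) = -9 + o*(-5) = -9 - 5*o)
K(p) = 37/(2*p) (K(p) = (31 + 6)/(p + p) = 37/((2*p)) = 37*(1/(2*p)) = 37/(2*p))
1/(4538 + K(O(7))) = 1/(4538 + 37/(2*(-9 - 5*7))) = 1/(4538 + 37/(2*(-9 - 35))) = 1/(4538 + (37/2)/(-44)) = 1/(4538 + (37/2)*(-1/44)) = 1/(4538 - 37/88) = 1/(399307/88) = 88/399307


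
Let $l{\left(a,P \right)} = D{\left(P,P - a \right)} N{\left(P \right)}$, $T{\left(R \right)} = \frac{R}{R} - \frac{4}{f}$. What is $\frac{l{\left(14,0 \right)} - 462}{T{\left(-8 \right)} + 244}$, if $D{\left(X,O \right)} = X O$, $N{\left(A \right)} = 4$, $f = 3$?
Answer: $- \frac{1386}{731} \approx -1.896$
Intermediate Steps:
$T{\left(R \right)} = - \frac{1}{3}$ ($T{\left(R \right)} = \frac{R}{R} - \frac{4}{3} = 1 - \frac{4}{3} = - \frac{1}{3}$)
$D{\left(X,O \right)} = O X$
$l{\left(a,P \right)} = 4 P \left(P - a\right)$ ($l{\left(a,P \right)} = \left(P - a\right) P 4 = P \left(P - a\right) 4 = 4 P \left(P - a\right)$)
$\frac{l{\left(14,0 \right)} - 462}{T{\left(-8 \right)} + 244} = \frac{4 \cdot 0 \left(0 - 14\right) - 462}{- \frac{1}{3} + 244} = \frac{4 \cdot 0 \left(0 - 14\right) - 462}{\frac{731}{3}} = \left(4 \cdot 0 \left(-14\right) - 462\right) \frac{3}{731} = \left(0 - 462\right) \frac{3}{731} = \left(-462\right) \frac{3}{731} = - \frac{1386}{731}$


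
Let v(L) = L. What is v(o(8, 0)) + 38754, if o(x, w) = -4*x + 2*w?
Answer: 38722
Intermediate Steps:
v(o(8, 0)) + 38754 = (-4*8 + 2*0) + 38754 = (-32 + 0) + 38754 = -32 + 38754 = 38722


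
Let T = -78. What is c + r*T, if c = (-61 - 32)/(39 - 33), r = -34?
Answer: 5273/2 ≈ 2636.5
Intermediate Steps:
c = -31/2 (c = -93/6 = -93*⅙ = -31/2 ≈ -15.500)
c + r*T = -31/2 - 34*(-78) = -31/2 + 2652 = 5273/2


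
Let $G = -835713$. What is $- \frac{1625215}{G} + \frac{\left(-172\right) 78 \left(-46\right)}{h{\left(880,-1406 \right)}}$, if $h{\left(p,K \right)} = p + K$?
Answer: $- \frac{257446857439}{219792519} \approx -1171.3$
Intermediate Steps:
$h{\left(p,K \right)} = K + p$
$- \frac{1625215}{G} + \frac{\left(-172\right) 78 \left(-46\right)}{h{\left(880,-1406 \right)}} = - \frac{1625215}{-835713} + \frac{\left(-172\right) 78 \left(-46\right)}{-1406 + 880} = \left(-1625215\right) \left(- \frac{1}{835713}\right) + \frac{\left(-13416\right) \left(-46\right)}{-526} = \frac{1625215}{835713} + 617136 \left(- \frac{1}{526}\right) = \frac{1625215}{835713} - \frac{308568}{263} = - \frac{257446857439}{219792519}$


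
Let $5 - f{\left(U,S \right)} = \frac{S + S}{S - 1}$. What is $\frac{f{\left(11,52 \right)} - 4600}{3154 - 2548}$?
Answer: $- \frac{234449}{30906} \approx -7.5859$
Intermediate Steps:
$f{\left(U,S \right)} = 5 - \frac{2 S}{-1 + S}$ ($f{\left(U,S \right)} = 5 - \frac{S + S}{S - 1} = 5 - \frac{2 S}{-1 + S}$)
$\frac{f{\left(11,52 \right)} - 4600}{3154 - 2548} = \frac{\frac{-5 + 3 \cdot 52}{-1 + 52} - 4600}{3154 - 2548} = \frac{\frac{-5 + 156}{51} - 4600}{606} = \left(\frac{1}{51} \cdot 151 - 4600\right) \frac{1}{606} = \left(\frac{151}{51} - 4600\right) \frac{1}{606} = \left(- \frac{234449}{51}\right) \frac{1}{606} = - \frac{234449}{30906}$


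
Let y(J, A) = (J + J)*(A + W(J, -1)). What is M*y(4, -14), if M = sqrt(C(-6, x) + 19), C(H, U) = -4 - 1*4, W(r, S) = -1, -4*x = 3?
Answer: -120*sqrt(11) ≈ -398.00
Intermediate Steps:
x = -3/4 (x = -1/4*3 = -3/4 ≈ -0.75000)
C(H, U) = -8 (C(H, U) = -4 - 4 = -8)
y(J, A) = 2*J*(-1 + A) (y(J, A) = (J + J)*(A - 1) = (2*J)*(-1 + A) = 2*J*(-1 + A))
M = sqrt(11) (M = sqrt(-8 + 19) = sqrt(11) ≈ 3.3166)
M*y(4, -14) = sqrt(11)*(2*4*(-1 - 14)) = sqrt(11)*(2*4*(-15)) = sqrt(11)*(-120) = -120*sqrt(11)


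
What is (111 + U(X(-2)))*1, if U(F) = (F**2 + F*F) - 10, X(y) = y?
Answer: 109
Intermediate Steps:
U(F) = -10 + 2*F**2 (U(F) = (F**2 + F**2) - 10 = 2*F**2 - 10 = -10 + 2*F**2)
(111 + U(X(-2)))*1 = (111 + (-10 + 2*(-2)**2))*1 = (111 + (-10 + 2*4))*1 = (111 + (-10 + 8))*1 = (111 - 2)*1 = 109*1 = 109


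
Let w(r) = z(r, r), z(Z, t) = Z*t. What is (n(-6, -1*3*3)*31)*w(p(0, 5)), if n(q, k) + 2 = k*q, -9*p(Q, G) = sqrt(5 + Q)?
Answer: 8060/81 ≈ 99.506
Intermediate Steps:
p(Q, G) = -sqrt(5 + Q)/9
w(r) = r**2 (w(r) = r*r = r**2)
n(q, k) = -2 + k*q
(n(-6, -1*3*3)*31)*w(p(0, 5)) = ((-2 + (-1*3*3)*(-6))*31)*(-sqrt(5 + 0)/9)**2 = ((-2 - 3*3*(-6))*31)*(-sqrt(5)/9)**2 = ((-2 - 9*(-6))*31)*(5/81) = ((-2 + 54)*31)*(5/81) = (52*31)*(5/81) = 1612*(5/81) = 8060/81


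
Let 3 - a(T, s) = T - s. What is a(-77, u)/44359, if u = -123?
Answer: -43/44359 ≈ -0.00096936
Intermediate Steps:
a(T, s) = 3 + s - T (a(T, s) = 3 - (T - s) = 3 + (s - T) = 3 + s - T)
a(-77, u)/44359 = (3 - 123 - 1*(-77))/44359 = (3 - 123 + 77)*(1/44359) = -43*1/44359 = -43/44359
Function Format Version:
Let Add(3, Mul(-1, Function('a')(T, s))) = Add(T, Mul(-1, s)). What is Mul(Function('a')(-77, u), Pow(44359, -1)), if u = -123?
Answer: Rational(-43, 44359) ≈ -0.00096936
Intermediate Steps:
Function('a')(T, s) = Add(3, s, Mul(-1, T)) (Function('a')(T, s) = Add(3, Mul(-1, Add(T, Mul(-1, s)))) = Add(3, Add(s, Mul(-1, T))) = Add(3, s, Mul(-1, T)))
Mul(Function('a')(-77, u), Pow(44359, -1)) = Mul(Add(3, -123, Mul(-1, -77)), Pow(44359, -1)) = Mul(Add(3, -123, 77), Rational(1, 44359)) = Mul(-43, Rational(1, 44359)) = Rational(-43, 44359)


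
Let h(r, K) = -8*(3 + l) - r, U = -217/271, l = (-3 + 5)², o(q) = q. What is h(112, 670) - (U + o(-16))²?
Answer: -33067897/73441 ≈ -450.26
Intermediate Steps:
l = 4 (l = 2² = 4)
U = -217/271 (U = -217*1/271 = -217/271 ≈ -0.80074)
h(r, K) = -56 - r (h(r, K) = -8*(3 + 4) - r = -8*7 - r = -56 - r)
h(112, 670) - (U + o(-16))² = (-56 - 1*112) - (-217/271 - 16)² = (-56 - 112) - (-4553/271)² = -168 - 1*20729809/73441 = -168 - 20729809/73441 = -33067897/73441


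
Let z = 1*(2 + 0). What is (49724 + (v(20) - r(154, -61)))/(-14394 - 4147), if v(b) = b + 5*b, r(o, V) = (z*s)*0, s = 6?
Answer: -49844/18541 ≈ -2.6883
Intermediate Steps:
z = 2 (z = 1*2 = 2)
r(o, V) = 0 (r(o, V) = (2*6)*0 = 12*0 = 0)
v(b) = 6*b
(49724 + (v(20) - r(154, -61)))/(-14394 - 4147) = (49724 + (6*20 - 1*0))/(-14394 - 4147) = (49724 + (120 + 0))/(-18541) = (49724 + 120)*(-1/18541) = 49844*(-1/18541) = -49844/18541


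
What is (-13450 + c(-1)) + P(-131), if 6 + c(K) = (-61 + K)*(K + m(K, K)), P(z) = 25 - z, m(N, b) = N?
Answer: -13176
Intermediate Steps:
c(K) = -6 + 2*K*(-61 + K) (c(K) = -6 + (-61 + K)*(K + K) = -6 + (-61 + K)*(2*K) = -6 + 2*K*(-61 + K))
(-13450 + c(-1)) + P(-131) = (-13450 + (-6 - 122*(-1) + 2*(-1)**2)) + (25 - 1*(-131)) = (-13450 + (-6 + 122 + 2*1)) + (25 + 131) = (-13450 + (-6 + 122 + 2)) + 156 = (-13450 + 118) + 156 = -13332 + 156 = -13176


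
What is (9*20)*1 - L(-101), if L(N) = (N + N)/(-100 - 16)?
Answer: 10339/58 ≈ 178.26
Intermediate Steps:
L(N) = -N/58 (L(N) = (2*N)/(-116) = (2*N)*(-1/116) = -N/58)
(9*20)*1 - L(-101) = (9*20)*1 - (-1)*(-101)/58 = 180*1 - 1*101/58 = 180 - 101/58 = 10339/58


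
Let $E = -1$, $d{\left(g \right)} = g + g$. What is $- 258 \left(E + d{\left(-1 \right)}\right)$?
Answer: $774$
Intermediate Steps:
$d{\left(g \right)} = 2 g$
$- 258 \left(E + d{\left(-1 \right)}\right) = - 258 \left(-1 + 2 \left(-1\right)\right) = - 258 \left(-1 - 2\right) = \left(-258\right) \left(-3\right) = 774$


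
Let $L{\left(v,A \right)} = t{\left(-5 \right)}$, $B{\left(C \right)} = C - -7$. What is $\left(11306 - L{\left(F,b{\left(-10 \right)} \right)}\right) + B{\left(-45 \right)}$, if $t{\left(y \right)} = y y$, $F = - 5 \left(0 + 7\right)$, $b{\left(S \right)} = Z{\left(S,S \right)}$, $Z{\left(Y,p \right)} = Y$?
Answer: $11243$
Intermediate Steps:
$B{\left(C \right)} = 7 + C$ ($B{\left(C \right)} = C + 7 = 7 + C$)
$b{\left(S \right)} = S$
$F = -35$ ($F = \left(-5\right) 7 = -35$)
$t{\left(y \right)} = y^{2}$
$L{\left(v,A \right)} = 25$ ($L{\left(v,A \right)} = \left(-5\right)^{2} = 25$)
$\left(11306 - L{\left(F,b{\left(-10 \right)} \right)}\right) + B{\left(-45 \right)} = \left(11306 - 25\right) + \left(7 - 45\right) = \left(11306 - 25\right) - 38 = 11281 - 38 = 11243$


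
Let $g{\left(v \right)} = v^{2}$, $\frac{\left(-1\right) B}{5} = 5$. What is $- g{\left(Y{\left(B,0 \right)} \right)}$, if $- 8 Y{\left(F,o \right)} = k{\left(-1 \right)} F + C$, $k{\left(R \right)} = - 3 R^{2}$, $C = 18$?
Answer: $- \frac{8649}{64} \approx -135.14$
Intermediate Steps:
$B = -25$ ($B = \left(-5\right) 5 = -25$)
$Y{\left(F,o \right)} = - \frac{9}{4} + \frac{3 F}{8}$ ($Y{\left(F,o \right)} = - \frac{- 3 \left(-1\right)^{2} F + 18}{8} = - \frac{\left(-3\right) 1 F + 18}{8} = - \frac{- 3 F + 18}{8} = - \frac{18 - 3 F}{8} = - \frac{9}{4} + \frac{3 F}{8}$)
$- g{\left(Y{\left(B,0 \right)} \right)} = - \left(- \frac{9}{4} + \frac{3}{8} \left(-25\right)\right)^{2} = - \left(- \frac{9}{4} - \frac{75}{8}\right)^{2} = - \left(- \frac{93}{8}\right)^{2} = \left(-1\right) \frac{8649}{64} = - \frac{8649}{64}$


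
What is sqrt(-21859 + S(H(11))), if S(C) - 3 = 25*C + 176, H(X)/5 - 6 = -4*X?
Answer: I*sqrt(26430) ≈ 162.57*I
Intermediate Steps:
H(X) = 30 - 20*X (H(X) = 30 + 5*(-4*X) = 30 - 20*X)
S(C) = 179 + 25*C (S(C) = 3 + (25*C + 176) = 3 + (176 + 25*C) = 179 + 25*C)
sqrt(-21859 + S(H(11))) = sqrt(-21859 + (179 + 25*(30 - 20*11))) = sqrt(-21859 + (179 + 25*(30 - 220))) = sqrt(-21859 + (179 + 25*(-190))) = sqrt(-21859 + (179 - 4750)) = sqrt(-21859 - 4571) = sqrt(-26430) = I*sqrt(26430)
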